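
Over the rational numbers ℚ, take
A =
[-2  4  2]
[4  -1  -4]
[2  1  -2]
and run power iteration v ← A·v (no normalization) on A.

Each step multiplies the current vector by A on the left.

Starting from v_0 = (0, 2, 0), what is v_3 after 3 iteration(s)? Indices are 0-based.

v_3 = (164, -146, -34)

v_0 = (0, 2, 0).
v_1 = A·v_0 = (8, -2, 2).
v_2 = A·v_1 = (-20, 26, 10).
v_3 = A·v_2 = (164, -146, -34).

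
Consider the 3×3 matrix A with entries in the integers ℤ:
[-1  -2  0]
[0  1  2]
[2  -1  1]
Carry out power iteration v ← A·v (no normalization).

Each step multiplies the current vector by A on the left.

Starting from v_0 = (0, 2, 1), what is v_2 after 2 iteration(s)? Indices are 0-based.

v_0 = (0, 2, 1).
v_1 = A·v_0 = (-4, 4, -1).
v_2 = A·v_1 = (-4, 2, -13).

v_2 = (-4, 2, -13)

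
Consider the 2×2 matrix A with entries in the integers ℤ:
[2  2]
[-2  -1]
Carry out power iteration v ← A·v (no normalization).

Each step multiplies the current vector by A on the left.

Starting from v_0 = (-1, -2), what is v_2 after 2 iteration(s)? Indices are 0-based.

v_0 = (-1, -2).
v_1 = A·v_0 = (-6, 4).
v_2 = A·v_1 = (-4, 8).

v_2 = (-4, 8)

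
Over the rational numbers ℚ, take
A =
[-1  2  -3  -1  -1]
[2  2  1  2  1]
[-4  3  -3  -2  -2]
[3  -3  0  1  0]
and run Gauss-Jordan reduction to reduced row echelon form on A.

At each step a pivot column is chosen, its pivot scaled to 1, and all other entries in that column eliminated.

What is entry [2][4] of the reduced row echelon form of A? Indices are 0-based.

M[2][4] = 4/5

pivot(0,0)=-1: scale R0 → (1, -2, 3, 1, 1)
  clear (1,0): R1 −= (2)R0 → (0, 6, -5, 0, -1)
  clear (2,0): R2 −= (-4)R0 → (0, -5, 9, 2, 2)
  clear (3,0): R3 −= (3)R0 → (0, 3, -9, -2, -3)
pivot(1,1)=6: scale R1 → (0, 1, -5/6, 0, -1/6)
  clear (0,1): R0 −= (-2)R1 → (1, 0, 4/3, 1, 2/3)
  clear (2,1): R2 −= (-5)R1 → (0, 0, 29/6, 2, 7/6)
  clear (3,1): R3 −= (3)R1 → (0, 0, -13/2, -2, -5/2)
pivot(2,2)=29/6: scale R2 → (0, 0, 1, 12/29, 7/29)
  clear (0,2): R0 −= (4/3)R2 → (1, 0, 0, 13/29, 10/29)
  clear (1,2): R1 −= (-5/6)R2 → (0, 1, 0, 10/29, 1/29)
  clear (3,2): R3 −= (-13/2)R2 → (0, 0, 0, 20/29, -27/29)
pivot(3,3)=20/29: scale R3 → (0, 0, 0, 1, -27/20)
  clear (0,3): R0 −= (13/29)R3 → (1, 0, 0, 0, 19/20)
  clear (1,3): R1 −= (10/29)R3 → (0, 1, 0, 0, 1/2)
  clear (2,3): R2 −= (12/29)R3 → (0, 0, 1, 0, 4/5)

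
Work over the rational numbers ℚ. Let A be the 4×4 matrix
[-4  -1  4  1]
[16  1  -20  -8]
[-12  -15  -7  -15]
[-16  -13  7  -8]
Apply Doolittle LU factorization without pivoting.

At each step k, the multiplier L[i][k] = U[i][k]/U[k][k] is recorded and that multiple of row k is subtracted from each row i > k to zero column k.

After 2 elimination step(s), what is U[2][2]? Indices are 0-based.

U[2][2] = -3

[col 0] pivot -4
  R1 -= -4*R0 → (0, -3, -4, -4)  (L[1][0] := -4)
  R2 -= 3*R0 → (0, -12, -19, -18)  (L[2][0] := 3)
  R3 -= 4*R0 → (0, -9, -9, -12)  (L[3][0] := 4)
[col 1] pivot -3
  R2 -= 4*R1 → (0, 0, -3, -2)  (L[2][1] := 4)
  R3 -= 3*R1 → (0, 0, 3, 0)  (L[3][1] := 3)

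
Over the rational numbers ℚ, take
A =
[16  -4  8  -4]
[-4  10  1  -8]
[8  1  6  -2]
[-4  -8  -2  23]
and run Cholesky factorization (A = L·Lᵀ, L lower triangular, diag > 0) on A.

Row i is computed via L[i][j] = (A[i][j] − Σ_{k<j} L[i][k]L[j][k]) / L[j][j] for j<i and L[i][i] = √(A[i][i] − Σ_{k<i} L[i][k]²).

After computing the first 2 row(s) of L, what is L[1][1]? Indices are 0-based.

Step 1: L[0][0] = √(16) = 4.
  L[1][0] = (-4) / L[0][0] = -1.
Step 2: L[1][1] = √(9) = 3.

L[1][1] = 3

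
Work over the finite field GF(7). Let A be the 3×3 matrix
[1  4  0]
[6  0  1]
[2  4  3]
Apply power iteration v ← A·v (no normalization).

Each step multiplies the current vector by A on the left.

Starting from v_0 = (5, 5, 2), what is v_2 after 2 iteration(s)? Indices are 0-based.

v_2 = (6, 4, 6)

v_0 = (5, 5, 2).
v_1 = A·v_0 = (4, 4, 1).
v_2 = A·v_1 = (6, 4, 6).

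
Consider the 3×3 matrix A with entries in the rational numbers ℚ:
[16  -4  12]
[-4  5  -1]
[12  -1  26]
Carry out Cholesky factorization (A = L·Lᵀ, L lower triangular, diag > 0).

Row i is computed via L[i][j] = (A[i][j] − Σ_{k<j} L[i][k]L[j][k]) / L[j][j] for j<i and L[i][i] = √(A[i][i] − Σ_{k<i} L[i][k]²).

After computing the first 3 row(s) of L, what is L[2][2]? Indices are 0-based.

Step 1: L[0][0] = √(16) = 4.
  L[1][0] = (-4) / L[0][0] = -1.
Step 2: L[1][1] = √(4) = 2.
  L[2][0] = (12) / L[0][0] = 3.
  L[2][1] = (2) / L[1][1] = 1.
Step 3: L[2][2] = √(16) = 4.

L[2][2] = 4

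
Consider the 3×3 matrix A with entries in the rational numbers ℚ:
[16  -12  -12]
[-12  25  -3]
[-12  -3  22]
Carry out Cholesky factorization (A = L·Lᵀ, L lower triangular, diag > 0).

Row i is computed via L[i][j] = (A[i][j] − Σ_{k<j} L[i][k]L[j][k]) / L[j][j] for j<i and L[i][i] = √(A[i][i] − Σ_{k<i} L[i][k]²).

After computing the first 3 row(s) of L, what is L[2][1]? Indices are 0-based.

L[2][1] = -3

Step 1: L[0][0] = √(16) = 4.
  L[1][0] = (-12) / L[0][0] = -3.
Step 2: L[1][1] = √(16) = 4.
  L[2][0] = (-12) / L[0][0] = -3.
  L[2][1] = (-12) / L[1][1] = -3.
Step 3: L[2][2] = √(4) = 2.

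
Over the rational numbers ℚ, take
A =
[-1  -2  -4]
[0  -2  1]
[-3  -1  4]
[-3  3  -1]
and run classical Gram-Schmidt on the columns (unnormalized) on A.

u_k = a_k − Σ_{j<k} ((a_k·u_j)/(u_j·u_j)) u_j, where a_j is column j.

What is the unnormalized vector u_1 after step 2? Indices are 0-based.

u_1 = (-42/19, -2, -31/19, 45/19)

Step 1: u_0 = a_0 = (-1, 0, -3, -3).
Step 2: u_1 = a_1 − (-4/19)·u_0 = (-42/19, -2, -31/19, 45/19).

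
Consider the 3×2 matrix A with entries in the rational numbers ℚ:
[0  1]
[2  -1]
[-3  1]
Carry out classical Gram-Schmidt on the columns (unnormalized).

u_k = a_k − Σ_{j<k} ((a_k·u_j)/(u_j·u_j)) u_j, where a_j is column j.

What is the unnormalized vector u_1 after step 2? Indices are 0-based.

Step 1: u_0 = a_0 = (0, 2, -3).
Step 2: u_1 = a_1 − (-5/13)·u_0 = (1, -3/13, -2/13).

u_1 = (1, -3/13, -2/13)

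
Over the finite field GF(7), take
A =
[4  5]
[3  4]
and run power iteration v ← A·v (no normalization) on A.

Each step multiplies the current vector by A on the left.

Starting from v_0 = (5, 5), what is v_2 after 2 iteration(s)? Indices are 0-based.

v_2 = (5, 2)

v_0 = (5, 5).
v_1 = A·v_0 = (3, 0).
v_2 = A·v_1 = (5, 2).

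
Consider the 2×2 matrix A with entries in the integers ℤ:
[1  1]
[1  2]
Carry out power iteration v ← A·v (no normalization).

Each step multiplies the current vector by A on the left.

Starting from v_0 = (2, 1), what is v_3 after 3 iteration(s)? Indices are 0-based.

v_3 = (18, 29)

v_0 = (2, 1).
v_1 = A·v_0 = (3, 4).
v_2 = A·v_1 = (7, 11).
v_3 = A·v_2 = (18, 29).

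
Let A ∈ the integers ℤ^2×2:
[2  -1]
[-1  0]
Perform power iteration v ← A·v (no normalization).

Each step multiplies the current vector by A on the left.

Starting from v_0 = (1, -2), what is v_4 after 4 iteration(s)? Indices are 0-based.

v_0 = (1, -2).
v_1 = A·v_0 = (4, -1).
v_2 = A·v_1 = (9, -4).
v_3 = A·v_2 = (22, -9).
v_4 = A·v_3 = (53, -22).

v_4 = (53, -22)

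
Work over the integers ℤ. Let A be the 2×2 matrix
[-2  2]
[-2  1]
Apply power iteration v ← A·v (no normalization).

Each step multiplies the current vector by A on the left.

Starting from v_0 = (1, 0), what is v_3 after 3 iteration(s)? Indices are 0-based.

v_3 = (4, 2)

v_0 = (1, 0).
v_1 = A·v_0 = (-2, -2).
v_2 = A·v_1 = (0, 2).
v_3 = A·v_2 = (4, 2).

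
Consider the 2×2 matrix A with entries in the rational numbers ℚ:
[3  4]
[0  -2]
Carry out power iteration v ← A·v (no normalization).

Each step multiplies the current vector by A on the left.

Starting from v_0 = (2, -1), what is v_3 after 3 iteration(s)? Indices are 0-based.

v_3 = (26, 8)

v_0 = (2, -1).
v_1 = A·v_0 = (2, 2).
v_2 = A·v_1 = (14, -4).
v_3 = A·v_2 = (26, 8).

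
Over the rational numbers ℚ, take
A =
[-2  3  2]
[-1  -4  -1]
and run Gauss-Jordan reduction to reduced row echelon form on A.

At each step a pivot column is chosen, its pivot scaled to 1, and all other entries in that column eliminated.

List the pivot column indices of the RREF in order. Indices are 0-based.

pivot columns: 0, 1

step 1: normalize row 0 (÷-2) = (1, -3/2, -1)
  row 1: subtract -1×row0 = (0, -11/2, -2)
step 2: normalize row 1 (÷-11/2) = (0, 1, 4/11)
  row 0: subtract -3/2×row1 = (1, 0, -5/11)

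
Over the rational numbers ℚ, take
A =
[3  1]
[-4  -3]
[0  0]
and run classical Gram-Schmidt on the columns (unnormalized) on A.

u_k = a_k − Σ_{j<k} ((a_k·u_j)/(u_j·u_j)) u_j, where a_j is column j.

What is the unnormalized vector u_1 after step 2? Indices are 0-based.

Step 1: u_0 = a_0 = (3, -4, 0).
Step 2: u_1 = a_1 − (3/5)·u_0 = (-4/5, -3/5, 0).

u_1 = (-4/5, -3/5, 0)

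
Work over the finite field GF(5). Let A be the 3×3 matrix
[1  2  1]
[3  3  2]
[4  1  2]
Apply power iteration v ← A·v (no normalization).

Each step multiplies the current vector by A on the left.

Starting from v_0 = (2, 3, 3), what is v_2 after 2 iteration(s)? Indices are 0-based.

v_2 = (0, 0, 4)

v_0 = (2, 3, 3).
v_1 = A·v_0 = (1, 1, 2).
v_2 = A·v_1 = (0, 0, 4).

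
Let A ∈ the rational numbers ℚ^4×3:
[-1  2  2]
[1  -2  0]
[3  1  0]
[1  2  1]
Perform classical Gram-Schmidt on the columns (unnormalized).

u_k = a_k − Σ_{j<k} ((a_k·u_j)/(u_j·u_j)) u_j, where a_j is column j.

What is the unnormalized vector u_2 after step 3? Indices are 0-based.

Step 1: u_0 = a_0 = (-1, 1, 3, 1).
Step 2: u_1 = a_1 − (1/12)·u_0 = (25/12, -25/12, 3/4, 23/12).
Step 3: u_2 = a_2 − (-1/12)·u_0 − (73/155)·u_1 = (29/31, 33/31, -16/155, 28/155).

u_2 = (29/31, 33/31, -16/155, 28/155)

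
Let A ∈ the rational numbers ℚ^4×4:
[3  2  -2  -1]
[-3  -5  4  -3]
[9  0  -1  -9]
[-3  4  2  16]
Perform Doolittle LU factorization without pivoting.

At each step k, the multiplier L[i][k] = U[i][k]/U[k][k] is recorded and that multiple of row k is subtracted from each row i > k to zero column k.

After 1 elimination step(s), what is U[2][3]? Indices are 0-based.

Step 1: pivot at (0,0) is 3.
  row1 ← row1 − (-1)·row0  ⇒  L[1][0]=-1, U row1=(0, -3, 2, -4)
  row2 ← row2 − (3)·row0  ⇒  L[2][0]=3, U row2=(0, -6, 5, -6)
  row3 ← row3 − (-1)·row0  ⇒  L[3][0]=-1, U row3=(0, 6, 0, 15)

U[2][3] = -6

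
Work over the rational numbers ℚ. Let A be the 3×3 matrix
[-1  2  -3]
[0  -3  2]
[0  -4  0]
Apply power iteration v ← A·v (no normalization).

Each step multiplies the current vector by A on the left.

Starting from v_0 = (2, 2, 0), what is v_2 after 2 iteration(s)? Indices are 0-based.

v_0 = (2, 2, 0).
v_1 = A·v_0 = (2, -6, -8).
v_2 = A·v_1 = (10, 2, 24).

v_2 = (10, 2, 24)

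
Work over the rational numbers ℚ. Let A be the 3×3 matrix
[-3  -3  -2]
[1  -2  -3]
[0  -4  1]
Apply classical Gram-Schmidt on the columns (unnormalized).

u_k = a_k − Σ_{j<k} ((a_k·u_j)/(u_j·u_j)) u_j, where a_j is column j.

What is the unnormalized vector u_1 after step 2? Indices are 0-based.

u_1 = (-9/10, -27/10, -4)

Step 1: u_0 = a_0 = (-3, 1, 0).
Step 2: u_1 = a_1 − (7/10)·u_0 = (-9/10, -27/10, -4).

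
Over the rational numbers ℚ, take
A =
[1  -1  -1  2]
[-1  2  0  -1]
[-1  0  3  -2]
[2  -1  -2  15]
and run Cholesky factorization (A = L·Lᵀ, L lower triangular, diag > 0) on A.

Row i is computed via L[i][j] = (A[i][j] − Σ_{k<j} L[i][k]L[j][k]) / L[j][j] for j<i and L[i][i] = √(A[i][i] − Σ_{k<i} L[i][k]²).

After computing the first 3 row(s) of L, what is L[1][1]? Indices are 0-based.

Step 1: L[0][0] = √(1) = 1.
  L[1][0] = (-1) / L[0][0] = -1.
Step 2: L[1][1] = √(1) = 1.
  L[2][0] = (-1) / L[0][0] = -1.
  L[2][1] = (-1) / L[1][1] = -1.
Step 3: L[2][2] = √(1) = 1.

L[1][1] = 1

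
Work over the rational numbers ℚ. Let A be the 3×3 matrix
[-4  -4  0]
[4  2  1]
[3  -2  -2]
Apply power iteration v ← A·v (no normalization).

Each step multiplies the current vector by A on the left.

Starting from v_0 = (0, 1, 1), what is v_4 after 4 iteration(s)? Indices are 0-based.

v_4 = (-72, 176, 44)

v_0 = (0, 1, 1).
v_1 = A·v_0 = (-4, 3, -4).
v_2 = A·v_1 = (4, -14, -10).
v_3 = A·v_2 = (40, -22, 60).
v_4 = A·v_3 = (-72, 176, 44).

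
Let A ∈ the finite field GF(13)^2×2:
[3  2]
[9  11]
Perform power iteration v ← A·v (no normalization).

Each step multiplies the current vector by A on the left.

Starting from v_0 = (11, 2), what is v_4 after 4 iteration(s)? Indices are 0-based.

v_0 = (11, 2).
v_1 = A·v_0 = (11, 4).
v_2 = A·v_1 = (2, 0).
v_3 = A·v_2 = (6, 5).
v_4 = A·v_3 = (2, 5).

v_4 = (2, 5)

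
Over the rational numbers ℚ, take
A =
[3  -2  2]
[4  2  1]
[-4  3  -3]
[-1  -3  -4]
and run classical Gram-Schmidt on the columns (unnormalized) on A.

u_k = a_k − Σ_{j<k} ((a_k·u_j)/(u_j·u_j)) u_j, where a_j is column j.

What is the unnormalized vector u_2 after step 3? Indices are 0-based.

u_2 = (485/1043, -2137/1043, -1069/1043, -2817/1043)

Step 1: u_0 = a_0 = (3, 4, -4, -1).
Step 2: u_1 = a_1 − (-1/6)·u_0 = (-3/2, 8/3, 7/3, -19/6).
Step 3: u_2 = a_2 − (13/21)·u_0 − (32/149)·u_1 = (485/1043, -2137/1043, -1069/1043, -2817/1043).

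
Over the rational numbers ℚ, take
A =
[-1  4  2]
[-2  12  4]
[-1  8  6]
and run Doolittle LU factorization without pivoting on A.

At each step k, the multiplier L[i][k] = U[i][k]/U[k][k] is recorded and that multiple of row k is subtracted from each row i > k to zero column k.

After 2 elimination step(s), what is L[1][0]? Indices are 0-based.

L[1][0] = 2

Step 1: pivot at (0,0) is -1.
  row1 ← row1 − (2)·row0  ⇒  L[1][0]=2, U row1=(0, 4, 0)
  row2 ← row2 − (1)·row0  ⇒  L[2][0]=1, U row2=(0, 4, 4)
Step 2: pivot at (1,1) is 4.
  row2 ← row2 − (1)·row1  ⇒  L[2][1]=1, U row2=(0, 0, 4)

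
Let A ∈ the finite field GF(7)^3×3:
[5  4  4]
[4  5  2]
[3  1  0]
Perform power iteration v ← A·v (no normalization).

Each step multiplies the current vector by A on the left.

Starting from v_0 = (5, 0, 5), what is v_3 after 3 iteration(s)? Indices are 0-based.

v_0 = (5, 0, 5).
v_1 = A·v_0 = (3, 2, 1).
v_2 = A·v_1 = (6, 3, 4).
v_3 = A·v_2 = (2, 5, 0).

v_3 = (2, 5, 0)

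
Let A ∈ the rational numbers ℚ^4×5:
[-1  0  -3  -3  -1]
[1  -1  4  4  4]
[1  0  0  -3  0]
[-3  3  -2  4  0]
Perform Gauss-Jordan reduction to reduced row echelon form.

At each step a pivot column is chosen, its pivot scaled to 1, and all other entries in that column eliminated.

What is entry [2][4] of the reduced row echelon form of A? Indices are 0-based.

M[2][4] = 14/3

step 1: normalize row 0 (÷-1) = (1, 0, 3, 3, 1)
  row 1: subtract 1×row0 = (0, -1, 1, 1, 3)
  row 2: subtract 1×row0 = (0, 0, -3, -6, -1)
  row 3: subtract -3×row0 = (0, 3, 7, 13, 3)
step 2: normalize row 1 (÷-1) = (0, 1, -1, -1, -3)
  row 3: subtract 3×row1 = (0, 0, 10, 16, 12)
step 3: normalize row 2 (÷-3) = (0, 0, 1, 2, 1/3)
  row 0: subtract 3×row2 = (1, 0, 0, -3, 0)
  row 1: subtract -1×row2 = (0, 1, 0, 1, -8/3)
  row 3: subtract 10×row2 = (0, 0, 0, -4, 26/3)
step 4: normalize row 3 (÷-4) = (0, 0, 0, 1, -13/6)
  row 0: subtract -3×row3 = (1, 0, 0, 0, -13/2)
  row 1: subtract 1×row3 = (0, 1, 0, 0, -1/2)
  row 2: subtract 2×row3 = (0, 0, 1, 0, 14/3)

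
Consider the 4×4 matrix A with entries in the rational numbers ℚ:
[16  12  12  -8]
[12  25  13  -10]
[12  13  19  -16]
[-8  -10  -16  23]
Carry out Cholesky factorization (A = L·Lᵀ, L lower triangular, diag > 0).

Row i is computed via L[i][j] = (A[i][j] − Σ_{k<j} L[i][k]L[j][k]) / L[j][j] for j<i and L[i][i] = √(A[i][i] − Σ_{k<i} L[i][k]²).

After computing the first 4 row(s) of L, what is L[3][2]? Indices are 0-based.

Step 1: L[0][0] = √(16) = 4.
  L[1][0] = (12) / L[0][0] = 3.
Step 2: L[1][1] = √(16) = 4.
  L[2][0] = (12) / L[0][0] = 3.
  L[2][1] = (4) / L[1][1] = 1.
Step 3: L[2][2] = √(9) = 3.
  L[3][0] = (-8) / L[0][0] = -2.
  L[3][1] = (-4) / L[1][1] = -1.
  L[3][2] = (-9) / L[2][2] = -3.
Step 4: L[3][3] = √(9) = 3.

L[3][2] = -3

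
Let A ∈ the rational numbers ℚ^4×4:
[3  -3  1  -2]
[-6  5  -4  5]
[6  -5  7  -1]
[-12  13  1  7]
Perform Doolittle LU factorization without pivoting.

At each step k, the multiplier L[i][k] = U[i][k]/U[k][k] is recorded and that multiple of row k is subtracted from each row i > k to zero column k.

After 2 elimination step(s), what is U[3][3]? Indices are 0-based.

U[3][3] = 0

k=0: U[0][0]=3
  eliminate (1,0): mult=-2, new row 1: (0, -1, -2, 1); set L[1][0]=-2
  eliminate (2,0): mult=2, new row 2: (0, 1, 5, 3); set L[2][0]=2
  eliminate (3,0): mult=-4, new row 3: (0, 1, 5, -1); set L[3][0]=-4
k=1: U[1][1]=-1
  eliminate (2,1): mult=-1, new row 2: (0, 0, 3, 4); set L[2][1]=-1
  eliminate (3,1): mult=-1, new row 3: (0, 0, 3, 0); set L[3][1]=-1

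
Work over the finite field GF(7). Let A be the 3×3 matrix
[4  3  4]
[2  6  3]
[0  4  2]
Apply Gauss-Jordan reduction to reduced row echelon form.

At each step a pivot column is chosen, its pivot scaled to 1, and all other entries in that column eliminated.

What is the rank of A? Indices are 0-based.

rank = 3

step 1: normalize row 0 (÷4) = (1, 6, 1)
  row 1: subtract 2×row0 = (0, 1, 1)
step 2: normalize row 1 (÷1) = (0, 1, 1)
  row 0: subtract 6×row1 = (1, 0, 2)
  row 2: subtract 4×row1 = (0, 0, 5)
step 3: normalize row 2 (÷5) = (0, 0, 1)
  row 0: subtract 2×row2 = (1, 0, 0)
  row 1: subtract 1×row2 = (0, 1, 0)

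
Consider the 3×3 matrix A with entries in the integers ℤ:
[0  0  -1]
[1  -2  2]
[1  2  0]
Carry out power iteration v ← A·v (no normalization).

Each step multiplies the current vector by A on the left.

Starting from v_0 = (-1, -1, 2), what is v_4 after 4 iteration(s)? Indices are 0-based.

v_0 = (-1, -1, 2).
v_1 = A·v_0 = (-2, 5, -3).
v_2 = A·v_1 = (3, -18, 8).
v_3 = A·v_2 = (-8, 55, -33).
v_4 = A·v_3 = (33, -184, 102).

v_4 = (33, -184, 102)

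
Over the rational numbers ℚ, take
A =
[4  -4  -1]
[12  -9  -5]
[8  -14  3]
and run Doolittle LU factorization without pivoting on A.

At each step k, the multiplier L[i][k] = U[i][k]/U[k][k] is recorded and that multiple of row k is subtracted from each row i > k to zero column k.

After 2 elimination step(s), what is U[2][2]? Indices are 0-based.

U[2][2] = 1

Step 1: pivot at (0,0) is 4.
  row1 ← row1 − (3)·row0  ⇒  L[1][0]=3, U row1=(0, 3, -2)
  row2 ← row2 − (2)·row0  ⇒  L[2][0]=2, U row2=(0, -6, 5)
Step 2: pivot at (1,1) is 3.
  row2 ← row2 − (-2)·row1  ⇒  L[2][1]=-2, U row2=(0, 0, 1)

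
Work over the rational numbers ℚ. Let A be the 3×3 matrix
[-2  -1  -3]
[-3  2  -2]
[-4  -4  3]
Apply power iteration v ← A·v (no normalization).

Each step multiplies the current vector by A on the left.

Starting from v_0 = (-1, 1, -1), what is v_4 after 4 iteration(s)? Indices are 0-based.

v_4 = (35, 125, -1713)

v_0 = (-1, 1, -1).
v_1 = A·v_0 = (4, 7, -3).
v_2 = A·v_1 = (-6, 8, -53).
v_3 = A·v_2 = (163, 140, -167).
v_4 = A·v_3 = (35, 125, -1713).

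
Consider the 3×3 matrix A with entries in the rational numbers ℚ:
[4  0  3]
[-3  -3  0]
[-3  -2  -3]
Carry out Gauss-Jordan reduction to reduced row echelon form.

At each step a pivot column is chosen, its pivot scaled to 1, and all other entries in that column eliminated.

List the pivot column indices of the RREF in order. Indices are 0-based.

pivot columns: 0, 1, 2

pivot(0,0)=4: scale R0 → (1, 0, 3/4)
  clear (1,0): R1 −= (-3)R0 → (0, -3, 9/4)
  clear (2,0): R2 −= (-3)R0 → (0, -2, -3/4)
pivot(1,1)=-3: scale R1 → (0, 1, -3/4)
  clear (2,1): R2 −= (-2)R1 → (0, 0, -9/4)
pivot(2,2)=-9/4: scale R2 → (0, 0, 1)
  clear (0,2): R0 −= (3/4)R2 → (1, 0, 0)
  clear (1,2): R1 −= (-3/4)R2 → (0, 1, 0)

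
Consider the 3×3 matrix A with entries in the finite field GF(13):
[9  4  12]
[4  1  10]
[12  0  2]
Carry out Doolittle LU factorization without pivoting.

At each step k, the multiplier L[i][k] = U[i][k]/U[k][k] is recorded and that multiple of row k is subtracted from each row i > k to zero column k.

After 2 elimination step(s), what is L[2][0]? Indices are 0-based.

Step 1: pivot at (0,0) is 9.
  row1 ← row1 − (12)·row0  ⇒  L[1][0]=12, U row1=(0, 5, 9)
  row2 ← row2 − (10)·row0  ⇒  L[2][0]=10, U row2=(0, 12, 12)
Step 2: pivot at (1,1) is 5.
  row2 ← row2 − (5)·row1  ⇒  L[2][1]=5, U row2=(0, 0, 6)

L[2][0] = 10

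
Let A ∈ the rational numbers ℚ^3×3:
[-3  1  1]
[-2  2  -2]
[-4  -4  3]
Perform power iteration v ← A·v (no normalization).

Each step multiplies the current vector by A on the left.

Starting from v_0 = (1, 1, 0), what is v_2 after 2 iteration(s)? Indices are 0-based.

v_2 = (-2, 20, -16)

v_0 = (1, 1, 0).
v_1 = A·v_0 = (-2, 0, -8).
v_2 = A·v_1 = (-2, 20, -16).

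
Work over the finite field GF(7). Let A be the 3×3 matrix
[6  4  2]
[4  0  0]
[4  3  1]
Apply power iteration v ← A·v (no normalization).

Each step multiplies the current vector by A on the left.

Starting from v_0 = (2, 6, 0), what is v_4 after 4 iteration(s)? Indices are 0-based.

v_4 = (4, 3, 4)

v_0 = (2, 6, 0).
v_1 = A·v_0 = (1, 1, 5).
v_2 = A·v_1 = (6, 4, 5).
v_3 = A·v_2 = (6, 3, 6).
v_4 = A·v_3 = (4, 3, 4).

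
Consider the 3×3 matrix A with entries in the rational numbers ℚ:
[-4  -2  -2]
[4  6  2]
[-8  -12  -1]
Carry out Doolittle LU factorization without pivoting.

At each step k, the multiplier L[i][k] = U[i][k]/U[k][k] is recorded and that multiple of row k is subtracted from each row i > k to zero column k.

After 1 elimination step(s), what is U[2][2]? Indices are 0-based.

k=0: U[0][0]=-4
  eliminate (1,0): mult=-1, new row 1: (0, 4, 0); set L[1][0]=-1
  eliminate (2,0): mult=2, new row 2: (0, -8, 3); set L[2][0]=2

U[2][2] = 3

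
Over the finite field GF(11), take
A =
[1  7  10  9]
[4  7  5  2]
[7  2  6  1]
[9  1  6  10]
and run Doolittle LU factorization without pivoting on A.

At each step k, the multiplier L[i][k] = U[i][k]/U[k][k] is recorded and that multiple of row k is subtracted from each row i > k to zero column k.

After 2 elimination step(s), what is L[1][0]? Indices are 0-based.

[col 0] pivot 1
  R1 -= 4*R0 → (0, 1, 9, 10)  (L[1][0] := 4)
  R2 -= 7*R0 → (0, 8, 2, 4)  (L[2][0] := 7)
  R3 -= 9*R0 → (0, 4, 4, 6)  (L[3][0] := 9)
[col 1] pivot 1
  R2 -= 8*R1 → (0, 0, 7, 1)  (L[2][1] := 8)
  R3 -= 4*R1 → (0, 0, 1, 10)  (L[3][1] := 4)

L[1][0] = 4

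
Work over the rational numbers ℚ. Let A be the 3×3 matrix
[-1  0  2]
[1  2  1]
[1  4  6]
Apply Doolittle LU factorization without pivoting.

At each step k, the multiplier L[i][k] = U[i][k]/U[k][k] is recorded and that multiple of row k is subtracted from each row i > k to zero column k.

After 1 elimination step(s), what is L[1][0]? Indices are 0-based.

L[1][0] = -1

k=0: U[0][0]=-1
  eliminate (1,0): mult=-1, new row 1: (0, 2, 3); set L[1][0]=-1
  eliminate (2,0): mult=-1, new row 2: (0, 4, 8); set L[2][0]=-1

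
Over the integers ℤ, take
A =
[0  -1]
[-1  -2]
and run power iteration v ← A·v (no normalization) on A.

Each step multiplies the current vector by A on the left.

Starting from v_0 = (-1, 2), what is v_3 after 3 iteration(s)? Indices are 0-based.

v_3 = (-8, -19)

v_0 = (-1, 2).
v_1 = A·v_0 = (-2, -3).
v_2 = A·v_1 = (3, 8).
v_3 = A·v_2 = (-8, -19).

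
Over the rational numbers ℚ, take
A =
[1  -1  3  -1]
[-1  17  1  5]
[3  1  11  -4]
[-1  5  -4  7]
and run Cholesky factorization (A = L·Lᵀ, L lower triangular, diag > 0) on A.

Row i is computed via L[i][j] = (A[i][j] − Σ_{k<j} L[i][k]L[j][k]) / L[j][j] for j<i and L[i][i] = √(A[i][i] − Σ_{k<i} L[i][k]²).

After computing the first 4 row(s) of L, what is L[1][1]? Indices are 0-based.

L[1][1] = 4

Step 1: L[0][0] = √(1) = 1.
  L[1][0] = (-1) / L[0][0] = -1.
Step 2: L[1][1] = √(16) = 4.
  L[2][0] = (3) / L[0][0] = 3.
  L[2][1] = (4) / L[1][1] = 1.
Step 3: L[2][2] = √(1) = 1.
  L[3][0] = (-1) / L[0][0] = -1.
  L[3][1] = (4) / L[1][1] = 1.
  L[3][2] = (-2) / L[2][2] = -2.
Step 4: L[3][3] = √(1) = 1.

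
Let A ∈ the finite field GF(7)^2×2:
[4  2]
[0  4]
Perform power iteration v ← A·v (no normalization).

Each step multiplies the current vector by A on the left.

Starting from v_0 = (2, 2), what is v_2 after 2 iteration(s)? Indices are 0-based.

v_0 = (2, 2).
v_1 = A·v_0 = (5, 1).
v_2 = A·v_1 = (1, 4).

v_2 = (1, 4)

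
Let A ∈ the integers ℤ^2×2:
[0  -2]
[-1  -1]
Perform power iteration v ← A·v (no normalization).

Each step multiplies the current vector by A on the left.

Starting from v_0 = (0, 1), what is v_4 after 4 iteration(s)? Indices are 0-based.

v_0 = (0, 1).
v_1 = A·v_0 = (-2, -1).
v_2 = A·v_1 = (2, 3).
v_3 = A·v_2 = (-6, -5).
v_4 = A·v_3 = (10, 11).

v_4 = (10, 11)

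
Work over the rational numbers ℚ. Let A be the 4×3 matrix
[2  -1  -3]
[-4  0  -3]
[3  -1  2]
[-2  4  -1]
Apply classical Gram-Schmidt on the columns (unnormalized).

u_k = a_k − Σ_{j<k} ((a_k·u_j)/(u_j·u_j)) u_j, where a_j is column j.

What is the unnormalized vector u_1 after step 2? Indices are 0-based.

u_1 = (-7/33, -52/33, 2/11, 106/33)

Step 1: u_0 = a_0 = (2, -4, 3, -2).
Step 2: u_1 = a_1 − (-13/33)·u_0 = (-7/33, -52/33, 2/11, 106/33).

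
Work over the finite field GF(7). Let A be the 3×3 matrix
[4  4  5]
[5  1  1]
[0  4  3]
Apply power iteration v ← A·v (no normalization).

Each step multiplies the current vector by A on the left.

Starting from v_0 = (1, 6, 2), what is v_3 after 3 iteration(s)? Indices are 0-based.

v_0 = (1, 6, 2).
v_1 = A·v_0 = (3, 6, 2).
v_2 = A·v_1 = (4, 2, 2).
v_3 = A·v_2 = (6, 3, 0).

v_3 = (6, 3, 0)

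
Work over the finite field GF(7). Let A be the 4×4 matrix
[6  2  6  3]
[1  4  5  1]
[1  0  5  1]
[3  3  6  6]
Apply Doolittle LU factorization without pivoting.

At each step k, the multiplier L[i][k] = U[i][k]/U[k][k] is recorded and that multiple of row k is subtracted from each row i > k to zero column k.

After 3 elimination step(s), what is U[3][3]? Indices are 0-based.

Step 1: pivot at (0,0) is 6.
  row1 ← row1 − (6)·row0  ⇒  L[1][0]=6, U row1=(0, 6, 4, 4)
  row2 ← row2 − (6)·row0  ⇒  L[2][0]=6, U row2=(0, 2, 4, 4)
  row3 ← row3 − (4)·row0  ⇒  L[3][0]=4, U row3=(0, 2, 3, 1)
Step 2: pivot at (1,1) is 6.
  row2 ← row2 − (5)·row1  ⇒  L[2][1]=5, U row2=(0, 0, 5, 5)
  row3 ← row3 − (5)·row1  ⇒  L[3][1]=5, U row3=(0, 0, 4, 2)
Step 3: pivot at (2,2) is 5.
  row3 ← row3 − (5)·row2  ⇒  L[3][2]=5, U row3=(0, 0, 0, 5)

U[3][3] = 5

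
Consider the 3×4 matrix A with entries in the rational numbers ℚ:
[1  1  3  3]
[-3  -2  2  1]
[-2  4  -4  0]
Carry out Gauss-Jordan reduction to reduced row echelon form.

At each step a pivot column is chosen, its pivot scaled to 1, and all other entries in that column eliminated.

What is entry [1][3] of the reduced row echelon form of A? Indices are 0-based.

[1] R0 /= 1  ⇒  (1, 1, 3, 3)
     R1 -= -3·R0  ⇒  (0, 1, 11, 10)
     R2 -= -2·R0  ⇒  (0, 6, 2, 6)
[2] R1 /= 1  ⇒  (0, 1, 11, 10)
     R0 -= 1·R1  ⇒  (1, 0, -8, -7)
     R2 -= 6·R1  ⇒  (0, 0, -64, -54)
[3] R2 /= -64  ⇒  (0, 0, 1, 27/32)
     R0 -= -8·R2  ⇒  (1, 0, 0, -1/4)
     R1 -= 11·R2  ⇒  (0, 1, 0, 23/32)

M[1][3] = 23/32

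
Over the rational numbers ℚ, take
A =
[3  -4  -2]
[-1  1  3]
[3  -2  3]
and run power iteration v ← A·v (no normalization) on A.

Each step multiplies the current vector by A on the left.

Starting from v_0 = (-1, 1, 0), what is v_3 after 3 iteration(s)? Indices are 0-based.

v_3 = (47, -107, -165)

v_0 = (-1, 1, 0).
v_1 = A·v_0 = (-7, 2, -5).
v_2 = A·v_1 = (-19, -6, -40).
v_3 = A·v_2 = (47, -107, -165).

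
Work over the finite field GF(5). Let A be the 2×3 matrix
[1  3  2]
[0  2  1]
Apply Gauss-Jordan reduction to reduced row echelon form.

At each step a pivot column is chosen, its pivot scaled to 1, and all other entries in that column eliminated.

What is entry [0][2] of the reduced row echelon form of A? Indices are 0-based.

step 1: normalize row 0 (÷1) = (1, 3, 2)
step 2: normalize row 1 (÷2) = (0, 1, 3)
  row 0: subtract 3×row1 = (1, 0, 3)

M[0][2] = 3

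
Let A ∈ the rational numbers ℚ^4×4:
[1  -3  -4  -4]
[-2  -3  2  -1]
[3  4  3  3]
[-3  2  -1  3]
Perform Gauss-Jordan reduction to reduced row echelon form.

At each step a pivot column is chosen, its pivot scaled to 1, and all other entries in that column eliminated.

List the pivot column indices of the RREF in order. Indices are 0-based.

pivot columns: 0, 1, 2, 3

pivot(0,0)=1: scale R0 → (1, -3, -4, -4)
  clear (1,0): R1 −= (-2)R0 → (0, -9, -6, -9)
  clear (2,0): R2 −= (3)R0 → (0, 13, 15, 15)
  clear (3,0): R3 −= (-3)R0 → (0, -7, -13, -9)
pivot(1,1)=-9: scale R1 → (0, 1, 2/3, 1)
  clear (0,1): R0 −= (-3)R1 → (1, 0, -2, -1)
  clear (2,1): R2 −= (13)R1 → (0, 0, 19/3, 2)
  clear (3,1): R3 −= (-7)R1 → (0, 0, -25/3, -2)
pivot(2,2)=19/3: scale R2 → (0, 0, 1, 6/19)
  clear (0,2): R0 −= (-2)R2 → (1, 0, 0, -7/19)
  clear (1,2): R1 −= (2/3)R2 → (0, 1, 0, 15/19)
  clear (3,2): R3 −= (-25/3)R2 → (0, 0, 0, 12/19)
pivot(3,3)=12/19: scale R3 → (0, 0, 0, 1)
  clear (0,3): R0 −= (-7/19)R3 → (1, 0, 0, 0)
  clear (1,3): R1 −= (15/19)R3 → (0, 1, 0, 0)
  clear (2,3): R2 −= (6/19)R3 → (0, 0, 1, 0)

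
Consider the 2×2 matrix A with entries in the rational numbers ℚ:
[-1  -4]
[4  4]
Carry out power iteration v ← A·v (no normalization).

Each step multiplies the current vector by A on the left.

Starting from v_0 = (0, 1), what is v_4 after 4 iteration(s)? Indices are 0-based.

v_4 = (180, -144)

v_0 = (0, 1).
v_1 = A·v_0 = (-4, 4).
v_2 = A·v_1 = (-12, 0).
v_3 = A·v_2 = (12, -48).
v_4 = A·v_3 = (180, -144).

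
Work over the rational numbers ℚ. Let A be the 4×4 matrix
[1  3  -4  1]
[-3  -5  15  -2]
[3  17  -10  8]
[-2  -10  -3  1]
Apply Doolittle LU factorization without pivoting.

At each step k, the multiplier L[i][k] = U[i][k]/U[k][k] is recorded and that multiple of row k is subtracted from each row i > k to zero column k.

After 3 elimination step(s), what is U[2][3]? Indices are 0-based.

U[2][3] = 3

k=0: U[0][0]=1
  eliminate (1,0): mult=-3, new row 1: (0, 4, 3, 1); set L[1][0]=-3
  eliminate (2,0): mult=3, new row 2: (0, 8, 2, 5); set L[2][0]=3
  eliminate (3,0): mult=-2, new row 3: (0, -4, -11, 3); set L[3][0]=-2
k=1: U[1][1]=4
  eliminate (2,1): mult=2, new row 2: (0, 0, -4, 3); set L[2][1]=2
  eliminate (3,1): mult=-1, new row 3: (0, 0, -8, 4); set L[3][1]=-1
k=2: U[2][2]=-4
  eliminate (3,2): mult=2, new row 3: (0, 0, 0, -2); set L[3][2]=2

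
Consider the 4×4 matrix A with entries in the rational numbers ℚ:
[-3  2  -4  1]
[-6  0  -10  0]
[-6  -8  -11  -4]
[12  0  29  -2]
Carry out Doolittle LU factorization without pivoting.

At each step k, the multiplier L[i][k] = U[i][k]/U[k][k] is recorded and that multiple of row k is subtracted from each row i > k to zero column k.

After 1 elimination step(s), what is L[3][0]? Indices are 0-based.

L[3][0] = -4

Step 1: pivot at (0,0) is -3.
  row1 ← row1 − (2)·row0  ⇒  L[1][0]=2, U row1=(0, -4, -2, -2)
  row2 ← row2 − (2)·row0  ⇒  L[2][0]=2, U row2=(0, -12, -3, -6)
  row3 ← row3 − (-4)·row0  ⇒  L[3][0]=-4, U row3=(0, 8, 13, 2)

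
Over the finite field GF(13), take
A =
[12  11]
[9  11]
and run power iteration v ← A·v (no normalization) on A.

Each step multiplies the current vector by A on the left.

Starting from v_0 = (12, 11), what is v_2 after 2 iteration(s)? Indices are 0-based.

v_2 = (5, 3)

v_0 = (12, 11).
v_1 = A·v_0 = (5, 8).
v_2 = A·v_1 = (5, 3).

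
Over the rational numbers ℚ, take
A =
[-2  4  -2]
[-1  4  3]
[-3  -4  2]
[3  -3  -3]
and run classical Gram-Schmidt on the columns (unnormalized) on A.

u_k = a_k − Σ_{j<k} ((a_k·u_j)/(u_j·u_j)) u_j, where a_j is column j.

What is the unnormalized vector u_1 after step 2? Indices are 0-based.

Step 1: u_0 = a_0 = (-2, -1, -3, 3).
Step 2: u_1 = a_1 − (-9/23)·u_0 = (74/23, 83/23, -119/23, -42/23).

u_1 = (74/23, 83/23, -119/23, -42/23)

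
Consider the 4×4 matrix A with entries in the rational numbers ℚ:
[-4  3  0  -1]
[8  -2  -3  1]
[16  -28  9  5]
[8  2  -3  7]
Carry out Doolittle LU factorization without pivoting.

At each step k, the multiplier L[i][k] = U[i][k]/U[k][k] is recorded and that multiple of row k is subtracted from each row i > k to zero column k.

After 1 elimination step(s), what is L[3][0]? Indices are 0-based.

[col 0] pivot -4
  R1 -= -2*R0 → (0, 4, -3, -1)  (L[1][0] := -2)
  R2 -= -4*R0 → (0, -16, 9, 1)  (L[2][0] := -4)
  R3 -= -2*R0 → (0, 8, -3, 5)  (L[3][0] := -2)

L[3][0] = -2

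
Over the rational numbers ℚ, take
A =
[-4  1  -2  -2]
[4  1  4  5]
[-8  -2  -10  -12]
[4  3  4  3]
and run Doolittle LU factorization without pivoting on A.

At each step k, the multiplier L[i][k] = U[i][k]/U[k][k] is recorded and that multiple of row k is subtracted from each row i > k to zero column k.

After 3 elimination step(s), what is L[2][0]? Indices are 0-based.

Step 1: pivot at (0,0) is -4.
  row1 ← row1 − (-1)·row0  ⇒  L[1][0]=-1, U row1=(0, 2, 2, 3)
  row2 ← row2 − (2)·row0  ⇒  L[2][0]=2, U row2=(0, -4, -6, -8)
  row3 ← row3 − (-1)·row0  ⇒  L[3][0]=-1, U row3=(0, 4, 2, 1)
Step 2: pivot at (1,1) is 2.
  row2 ← row2 − (-2)·row1  ⇒  L[2][1]=-2, U row2=(0, 0, -2, -2)
  row3 ← row3 − (2)·row1  ⇒  L[3][1]=2, U row3=(0, 0, -2, -5)
Step 3: pivot at (2,2) is -2.
  row3 ← row3 − (1)·row2  ⇒  L[3][2]=1, U row3=(0, 0, 0, -3)

L[2][0] = 2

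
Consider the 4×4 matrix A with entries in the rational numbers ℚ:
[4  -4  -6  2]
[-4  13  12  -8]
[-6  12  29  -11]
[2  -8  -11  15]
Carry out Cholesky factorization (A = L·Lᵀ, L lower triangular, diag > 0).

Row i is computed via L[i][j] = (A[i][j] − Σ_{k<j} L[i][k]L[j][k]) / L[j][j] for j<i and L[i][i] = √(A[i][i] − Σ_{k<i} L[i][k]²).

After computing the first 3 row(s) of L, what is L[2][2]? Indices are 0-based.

L[2][2] = 4

Step 1: L[0][0] = √(4) = 2.
  L[1][0] = (-4) / L[0][0] = -2.
Step 2: L[1][1] = √(9) = 3.
  L[2][0] = (-6) / L[0][0] = -3.
  L[2][1] = (6) / L[1][1] = 2.
Step 3: L[2][2] = √(16) = 4.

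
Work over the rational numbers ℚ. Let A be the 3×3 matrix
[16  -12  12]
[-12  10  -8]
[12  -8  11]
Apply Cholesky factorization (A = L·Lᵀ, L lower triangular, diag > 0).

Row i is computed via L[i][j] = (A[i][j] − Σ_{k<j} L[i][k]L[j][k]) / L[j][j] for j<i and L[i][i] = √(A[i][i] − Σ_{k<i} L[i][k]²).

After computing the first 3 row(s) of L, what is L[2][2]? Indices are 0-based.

L[2][2] = 1

Step 1: L[0][0] = √(16) = 4.
  L[1][0] = (-12) / L[0][0] = -3.
Step 2: L[1][1] = √(1) = 1.
  L[2][0] = (12) / L[0][0] = 3.
  L[2][1] = (1) / L[1][1] = 1.
Step 3: L[2][2] = √(1) = 1.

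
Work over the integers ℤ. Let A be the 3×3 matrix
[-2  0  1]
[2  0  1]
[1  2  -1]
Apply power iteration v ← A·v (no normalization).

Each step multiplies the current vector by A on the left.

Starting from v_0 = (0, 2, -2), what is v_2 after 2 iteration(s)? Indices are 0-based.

v_2 = (10, 2, -12)

v_0 = (0, 2, -2).
v_1 = A·v_0 = (-2, -2, 6).
v_2 = A·v_1 = (10, 2, -12).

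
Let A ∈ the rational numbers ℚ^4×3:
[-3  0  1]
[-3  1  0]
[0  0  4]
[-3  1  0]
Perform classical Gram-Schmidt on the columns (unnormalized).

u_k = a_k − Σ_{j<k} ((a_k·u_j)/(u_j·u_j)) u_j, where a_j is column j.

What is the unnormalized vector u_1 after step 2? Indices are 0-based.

u_1 = (-2/3, 1/3, 0, 1/3)

Step 1: u_0 = a_0 = (-3, -3, 0, -3).
Step 2: u_1 = a_1 − (-2/9)·u_0 = (-2/3, 1/3, 0, 1/3).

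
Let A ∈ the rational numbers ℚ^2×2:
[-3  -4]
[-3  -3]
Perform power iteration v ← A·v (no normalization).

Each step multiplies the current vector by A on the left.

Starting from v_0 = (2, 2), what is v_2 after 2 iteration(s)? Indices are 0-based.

v_0 = (2, 2).
v_1 = A·v_0 = (-14, -12).
v_2 = A·v_1 = (90, 78).

v_2 = (90, 78)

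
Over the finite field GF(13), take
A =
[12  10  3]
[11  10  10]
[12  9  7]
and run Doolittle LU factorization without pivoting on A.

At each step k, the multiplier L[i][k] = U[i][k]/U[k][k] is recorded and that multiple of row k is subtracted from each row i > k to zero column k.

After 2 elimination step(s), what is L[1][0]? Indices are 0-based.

[col 0] pivot 12
  R1 -= 2*R0 → (0, 3, 4)  (L[1][0] := 2)
  R2 -= 1*R0 → (0, 12, 4)  (L[2][0] := 1)
[col 1] pivot 3
  R2 -= 4*R1 → (0, 0, 1)  (L[2][1] := 4)

L[1][0] = 2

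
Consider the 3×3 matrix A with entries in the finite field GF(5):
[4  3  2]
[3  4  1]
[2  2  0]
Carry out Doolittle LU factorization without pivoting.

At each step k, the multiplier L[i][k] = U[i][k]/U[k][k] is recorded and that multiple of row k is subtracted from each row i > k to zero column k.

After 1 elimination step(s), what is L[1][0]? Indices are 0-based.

L[1][0] = 2

Step 1: pivot at (0,0) is 4.
  row1 ← row1 − (2)·row0  ⇒  L[1][0]=2, U row1=(0, 3, 2)
  row2 ← row2 − (3)·row0  ⇒  L[2][0]=3, U row2=(0, 3, 4)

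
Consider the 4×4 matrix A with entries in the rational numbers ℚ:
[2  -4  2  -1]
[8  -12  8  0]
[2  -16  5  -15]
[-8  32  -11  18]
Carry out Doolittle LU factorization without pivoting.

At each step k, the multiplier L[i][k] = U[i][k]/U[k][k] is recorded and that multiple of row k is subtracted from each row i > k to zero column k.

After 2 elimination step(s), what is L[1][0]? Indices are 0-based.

[col 0] pivot 2
  R1 -= 4*R0 → (0, 4, 0, 4)  (L[1][0] := 4)
  R2 -= 1*R0 → (0, -12, 3, -14)  (L[2][0] := 1)
  R3 -= -4*R0 → (0, 16, -3, 14)  (L[3][0] := -4)
[col 1] pivot 4
  R2 -= -3*R1 → (0, 0, 3, -2)  (L[2][1] := -3)
  R3 -= 4*R1 → (0, 0, -3, -2)  (L[3][1] := 4)

L[1][0] = 4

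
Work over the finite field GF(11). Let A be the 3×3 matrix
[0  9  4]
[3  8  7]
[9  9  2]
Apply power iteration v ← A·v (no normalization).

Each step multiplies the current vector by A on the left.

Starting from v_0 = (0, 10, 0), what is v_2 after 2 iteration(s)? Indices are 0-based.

v_2 = (2, 0, 5)

v_0 = (0, 10, 0).
v_1 = A·v_0 = (2, 3, 2).
v_2 = A·v_1 = (2, 0, 5).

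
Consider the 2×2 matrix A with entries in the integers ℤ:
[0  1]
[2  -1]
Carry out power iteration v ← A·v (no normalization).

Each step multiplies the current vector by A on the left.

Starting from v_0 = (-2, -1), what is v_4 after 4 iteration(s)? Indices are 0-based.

v_4 = (-7, 9)

v_0 = (-2, -1).
v_1 = A·v_0 = (-1, -3).
v_2 = A·v_1 = (-3, 1).
v_3 = A·v_2 = (1, -7).
v_4 = A·v_3 = (-7, 9).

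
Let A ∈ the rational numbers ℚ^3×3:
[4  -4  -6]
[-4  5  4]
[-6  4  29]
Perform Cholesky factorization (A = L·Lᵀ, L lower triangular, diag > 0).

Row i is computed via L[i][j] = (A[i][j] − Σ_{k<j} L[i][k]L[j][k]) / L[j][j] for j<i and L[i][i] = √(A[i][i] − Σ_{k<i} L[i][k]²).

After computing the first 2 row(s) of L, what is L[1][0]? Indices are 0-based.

Step 1: L[0][0] = √(4) = 2.
  L[1][0] = (-4) / L[0][0] = -2.
Step 2: L[1][1] = √(1) = 1.

L[1][0] = -2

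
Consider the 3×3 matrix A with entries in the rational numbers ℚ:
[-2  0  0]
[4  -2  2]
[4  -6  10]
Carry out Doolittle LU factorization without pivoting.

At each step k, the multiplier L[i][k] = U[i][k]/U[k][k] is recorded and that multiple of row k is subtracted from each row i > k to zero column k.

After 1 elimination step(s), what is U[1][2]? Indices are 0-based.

U[1][2] = 2

[col 0] pivot -2
  R1 -= -2*R0 → (0, -2, 2)  (L[1][0] := -2)
  R2 -= -2*R0 → (0, -6, 10)  (L[2][0] := -2)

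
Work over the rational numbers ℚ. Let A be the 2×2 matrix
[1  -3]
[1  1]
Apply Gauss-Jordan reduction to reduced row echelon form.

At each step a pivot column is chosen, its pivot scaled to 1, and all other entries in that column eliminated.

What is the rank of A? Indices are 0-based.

rank = 2

step 1: normalize row 0 (÷1) = (1, -3)
  row 1: subtract 1×row0 = (0, 4)
step 2: normalize row 1 (÷4) = (0, 1)
  row 0: subtract -3×row1 = (1, 0)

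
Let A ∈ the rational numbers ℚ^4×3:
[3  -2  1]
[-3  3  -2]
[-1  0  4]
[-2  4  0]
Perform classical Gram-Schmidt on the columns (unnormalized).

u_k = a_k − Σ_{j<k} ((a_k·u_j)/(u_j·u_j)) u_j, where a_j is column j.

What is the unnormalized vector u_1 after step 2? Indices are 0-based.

u_1 = (1, 0, -1, 2)

Step 1: u_0 = a_0 = (3, -3, -1, -2).
Step 2: u_1 = a_1 − (-1)·u_0 = (1, 0, -1, 2).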